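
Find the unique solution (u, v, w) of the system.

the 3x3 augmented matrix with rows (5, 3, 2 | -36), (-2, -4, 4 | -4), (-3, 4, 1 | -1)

(-4, -2, -5)

Forward elimination on [A|b]:
R2 <- R2 - (-2/5)*R1:  [     0  -14/5   24/5  -92/5 ]
R3 <- R3 - (-3/5)*R1:  [      0    29/5    11/5  -113/5 ]
R3 <- R3 - (-29/14)*R2:  [      0       0    85/7  -425/7 ]
Row echelon form:
[ 5      3     2  |     -36 ]
[ 0  -14/5  24/5  |   -92/5 ]
[ 0      0  85/7  |  -425/7 ]
Back-substitution:
w = (-425/7) / (85/7) = -5
v = (-92/5 - (24/5)*(-5)) / (-14/5) = -2
u = (-36 - (3)*(-2) - (2)*(-5)) / 5 = -4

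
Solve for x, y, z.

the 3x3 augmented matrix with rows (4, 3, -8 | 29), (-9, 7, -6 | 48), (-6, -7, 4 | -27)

(-1, 3, -3)

Forward elimination on [A|b]:
R2 <- R2 - (-9/4)*R1:  [     0   55/4    -24  453/4 ]
R3 <- R3 - (-3/2)*R1:  [    0  -5/2    -8  33/2 ]
R3 <- R3 - (-2/11)*R2:  [       0        0  -136/11   408/11 ]
Row echelon form:
[ 4     3       -8  |      29 ]
[ 0  55/4      -24  |   453/4 ]
[ 0     0  -136/11  |  408/11 ]
Back-substitution:
z = (408/11) / (-136/11) = -3
y = (453/4 - (-24)*(-3)) / (55/4) = 3
x = (29 - (3)*(3) - (-8)*(-3)) / 4 = -1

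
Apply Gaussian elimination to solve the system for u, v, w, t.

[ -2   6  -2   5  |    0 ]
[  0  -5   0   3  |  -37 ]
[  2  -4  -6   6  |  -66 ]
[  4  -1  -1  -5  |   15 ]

Forward elimination on [A|b]:
R3 <- R3 - (-1)*R1:  [   0    2   -8   11  -66 ]
R4 <- R4 - (-2)*R1:  [  0  11  -5   5  15 ]
R3 <- R3 - (-2/5)*R2:  [      0       0      -8    61/5  -404/5 ]
R4 <- R4 - (-11/5)*R2:  [      0       0      -5    58/5  -332/5 ]
R4 <- R4 - (5/8)*R3:  [       0        0        0   159/40  -159/10 ]
Row echelon form:
[ -2   6  -2       5  |        0 ]
[  0  -5   0       3  |      -37 ]
[  0   0  -8    61/5  |   -404/5 ]
[  0   0   0  159/40  |  -159/10 ]
Back-substitution:
t = (-159/10) / (159/40) = -4
w = (-404/5 - (61/5)*(-4)) / -8 = 4
v = (-37 - (3)*(-4)) / -5 = 5
u = (0 - (6)*(5) - (-2)*(4) - (5)*(-4)) / -2 = 1

(1, 5, 4, -4)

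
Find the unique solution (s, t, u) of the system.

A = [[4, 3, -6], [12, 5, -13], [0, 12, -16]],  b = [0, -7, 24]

(-3, -2, -3)

Forward elimination on [A|b]:
R2 <- R2 - (3)*R1:  [  0  -4   5  -7 ]
R3 <- R3 - (-3)*R2:  [  0   0  -1   3 ]
Row echelon form:
[ 4   3  -6  |   0 ]
[ 0  -4   5  |  -7 ]
[ 0   0  -1  |   3 ]
Back-substitution:
u = (3) / -1 = -3
t = (-7 - (5)*(-3)) / -4 = -2
s = (0 - (3)*(-2) - (-6)*(-3)) / 4 = -3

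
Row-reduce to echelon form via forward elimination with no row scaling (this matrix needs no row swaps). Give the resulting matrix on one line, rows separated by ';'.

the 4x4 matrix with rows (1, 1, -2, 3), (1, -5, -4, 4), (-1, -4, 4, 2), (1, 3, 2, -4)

REF = [1 1 -2 3; 0 -6 -2 1; 0 0 3 9/2; 0 0 0 -35/3]

Forward elimination:
R2 <- R2 - (1)*R1:  [  0  -6  -2   1 ]
R3 <- R3 - (-1)*R1:  [  0  -3   2   5 ]
R4 <- R4 - (1)*R1:  [  0   2   4  -7 ]
R3 <- R3 - (1/2)*R2:  [   0    0    3  9/2 ]
R4 <- R4 - (-1/3)*R2:  [     0      0   10/3  -20/3 ]
R4 <- R4 - (10/9)*R3:  [     0      0      0  -35/3 ]
Row echelon form:
[ 1   1  -2      3 ]
[ 0  -6  -2      1 ]
[ 0   0   3    9/2 ]
[ 0   0   0  -35/3 ]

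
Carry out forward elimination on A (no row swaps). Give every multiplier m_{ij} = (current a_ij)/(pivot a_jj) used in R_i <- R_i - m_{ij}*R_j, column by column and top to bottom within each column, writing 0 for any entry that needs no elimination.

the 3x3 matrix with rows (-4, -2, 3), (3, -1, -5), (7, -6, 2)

multipliers: -3/4, -7/4, 19/5

Forward elimination:
R2 <- R2 - (-3/4)*R1:  [     0   -5/2  -11/4 ]
R3 <- R3 - (-7/4)*R1:  [     0  -19/2   29/4 ]
R3 <- R3 - (19/5)*R2:  [      0       0  177/10 ]
Multipliers (in order of application): m_{21} = -3/4, m_{31} = -7/4, m_{32} = 19/5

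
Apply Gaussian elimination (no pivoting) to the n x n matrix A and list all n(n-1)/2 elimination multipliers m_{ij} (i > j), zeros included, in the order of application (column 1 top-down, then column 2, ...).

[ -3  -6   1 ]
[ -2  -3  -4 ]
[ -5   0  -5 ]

Forward elimination:
R2 <- R2 - (2/3)*R1:  [     0      1  -14/3 ]
R3 <- R3 - (5/3)*R1:  [     0     10  -20/3 ]
R3 <- R3 - (10)*R2:  [  0   0  40 ]
Multipliers (in order of application): m_{21} = 2/3, m_{31} = 5/3, m_{32} = 10

multipliers: 2/3, 5/3, 10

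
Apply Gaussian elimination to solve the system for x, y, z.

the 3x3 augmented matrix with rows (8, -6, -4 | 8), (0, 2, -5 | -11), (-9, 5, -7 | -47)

Forward elimination on [A|b]:
R3 <- R3 - (-9/8)*R1:  [     0   -7/4  -23/2    -38 ]
R3 <- R3 - (-7/8)*R2:  [      0       0  -127/8  -381/8 ]
Row echelon form:
[ 8  -6      -4  |       8 ]
[ 0   2      -5  |     -11 ]
[ 0   0  -127/8  |  -381/8 ]
Back-substitution:
z = (-381/8) / (-127/8) = 3
y = (-11 - (-5)*(3)) / 2 = 2
x = (8 - (-6)*(2) - (-4)*(3)) / 8 = 4

(4, 2, 3)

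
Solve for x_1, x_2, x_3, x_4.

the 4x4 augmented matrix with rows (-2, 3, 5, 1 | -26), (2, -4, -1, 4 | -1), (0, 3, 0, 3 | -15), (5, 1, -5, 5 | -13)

(-5, -3, -5, -2)

Forward elimination on [A|b]:
R2 <- R2 - (-1)*R1:  [   0   -1    4    5  -27 ]
R4 <- R4 - (-5/2)*R1:  [    0  17/2  15/2  15/2   -78 ]
R3 <- R3 - (-3)*R2:  [   0    0   12   18  -96 ]
R4 <- R4 - (-17/2)*R2:  [      0       0    83/2      50  -615/2 ]
R4 <- R4 - (83/24)*R3:  [     0      0      0  -49/4   49/2 ]
Row echelon form:
[ -2   3   5      1  |   -26 ]
[  0  -1   4      5  |   -27 ]
[  0   0  12     18  |   -96 ]
[  0   0   0  -49/4  |  49/2 ]
Back-substitution:
x_4 = (49/2) / (-49/4) = -2
x_3 = (-96 - (18)*(-2)) / 12 = -5
x_2 = (-27 - (4)*(-5) - (5)*(-2)) / -1 = -3
x_1 = (-26 - (3)*(-3) - (5)*(-5) - (1)*(-2)) / -2 = -5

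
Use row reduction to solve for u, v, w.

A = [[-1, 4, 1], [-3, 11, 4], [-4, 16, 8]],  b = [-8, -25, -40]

(2, -1, -2)

Forward elimination on [A|b]:
R2 <- R2 - (3)*R1:  [  0  -1   1  -1 ]
R3 <- R3 - (4)*R1:  [  0   0   4  -8 ]
Row echelon form:
[ -1   4  1  |  -8 ]
[  0  -1  1  |  -1 ]
[  0   0  4  |  -8 ]
Back-substitution:
w = (-8) / 4 = -2
v = (-1 - (1)*(-2)) / -1 = -1
u = (-8 - (4)*(-1) - (1)*(-2)) / -1 = 2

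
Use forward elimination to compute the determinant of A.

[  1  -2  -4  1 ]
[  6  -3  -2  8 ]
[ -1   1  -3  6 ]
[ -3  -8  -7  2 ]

det(A) = -1322

Forward elimination:
R2 <- R2 - (6)*R1:  [  0   9  22   2 ]
R3 <- R3 - (-1)*R1:  [  0  -1  -7   7 ]
R4 <- R4 - (-3)*R1:  [   0  -14  -19    5 ]
R3 <- R3 - (-1/9)*R2:  [     0      0  -41/9   65/9 ]
R4 <- R4 - (-14/9)*R2:  [     0      0  137/9   73/9 ]
R4 <- R4 - (-137/41)*R3:  [       0        0        0  1322/41 ]
Upper-triangular form:
[ 1  -2     -4        1 ]
[ 0   9     22        2 ]
[ 0   0  -41/9     65/9 ]
[ 0   0      0  1322/41 ]
det(A) = (-1)^0 * (1) * (9) * (-41/9) * (1322/41) = -1322  (0 row swaps -> sign +1)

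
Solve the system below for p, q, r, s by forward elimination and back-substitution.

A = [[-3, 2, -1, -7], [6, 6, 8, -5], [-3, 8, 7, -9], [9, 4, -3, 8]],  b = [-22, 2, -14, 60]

Forward elimination on [A|b]:
R2 <- R2 - (-2)*R1:  [   0   10    6  -19  -42 ]
R3 <- R3 - (1)*R1:  [  0   6   8  -2   8 ]
R4 <- R4 - (-3)*R1:  [   0   10   -6  -13   -6 ]
R3 <- R3 - (3/5)*R2:  [     0      0   22/5   47/5  166/5 ]
R4 <- R4 - (1)*R2:  [   0    0  -12    6   36 ]
R4 <- R4 - (-30/11)*R3:  [       0        0        0   348/11  1392/11 ]
Row echelon form:
[ -3   2    -1      -7  |      -22 ]
[  0  10     6     -19  |      -42 ]
[  0   0  22/5    47/5  |    166/5 ]
[  0   0     0  348/11  |  1392/11 ]
Back-substitution:
s = (1392/11) / (348/11) = 4
r = (166/5 - (47/5)*(4)) / (22/5) = -1
q = (-42 - (6)*(-1) - (-19)*(4)) / 10 = 4
p = (-22 - (2)*(4) - (-1)*(-1) - (-7)*(4)) / -3 = 1

(1, 4, -1, 4)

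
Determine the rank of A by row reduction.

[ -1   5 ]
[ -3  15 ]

Row reduction:
R2 <- R2 - (3)*R1:  [ 0  0 ]
Row echelon form:
[ -1  5 ]
[  0  0 ]
Nonzero rows / pivot columns: 1

rank(A) = 1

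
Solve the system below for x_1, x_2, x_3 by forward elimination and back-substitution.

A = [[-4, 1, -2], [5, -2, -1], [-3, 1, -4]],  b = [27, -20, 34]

(-3, 5, -5)

Forward elimination on [A|b]:
R2 <- R2 - (-5/4)*R1:  [    0  -3/4  -7/2  55/4 ]
R3 <- R3 - (3/4)*R1:  [    0   1/4  -5/2  55/4 ]
R3 <- R3 - (-1/3)*R2:  [     0      0  -11/3   55/3 ]
Row echelon form:
[ -4     1     -2  |    27 ]
[  0  -3/4   -7/2  |  55/4 ]
[  0     0  -11/3  |  55/3 ]
Back-substitution:
x_3 = (55/3) / (-11/3) = -5
x_2 = (55/4 - (-7/2)*(-5)) / (-3/4) = 5
x_1 = (27 - (1)*(5) - (-2)*(-5)) / -4 = -3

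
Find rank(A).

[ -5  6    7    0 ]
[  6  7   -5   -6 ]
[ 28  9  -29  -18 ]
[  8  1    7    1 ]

Row reduction:
R2 <- R2 - (-6/5)*R1:  [    0  71/5  17/5    -6 ]
R3 <- R3 - (-28/5)*R1:  [     0  213/5   51/5    -18 ]
R4 <- R4 - (-8/5)*R1:  [    0  53/5  91/5     1 ]
R3 <- R3 - (3)*R2:  [ 0  0  0  0 ]
R4 <- R4 - (53/71)*R2:  [       0        0  1112/71   389/71 ]
R3 <-> R4   (pivot in column 3 was zero)
[ -5     6        7       0 ]
[  0  71/5     17/5      -6 ]
[  0     0  1112/71  389/71 ]
[  0     0        0       0 ]
Row echelon form:
[ -5     6        7       0 ]
[  0  71/5     17/5      -6 ]
[  0     0  1112/71  389/71 ]
[  0     0        0       0 ]
Nonzero rows / pivot columns: 3

rank(A) = 3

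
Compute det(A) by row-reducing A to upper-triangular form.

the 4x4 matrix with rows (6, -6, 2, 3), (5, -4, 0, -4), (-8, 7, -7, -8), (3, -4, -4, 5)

det(A) = -312

Forward elimination:
R2 <- R2 - (5/6)*R1:  [     0      1   -5/3  -13/2 ]
R3 <- R3 - (-4/3)*R1:  [     0     -1  -13/3     -4 ]
R4 <- R4 - (1/2)*R1:  [   0   -1   -5  7/2 ]
R3 <- R3 - (-1)*R2:  [     0      0     -6  -21/2 ]
R4 <- R4 - (-1)*R2:  [     0      0  -20/3     -3 ]
R4 <- R4 - (10/9)*R3:  [    0     0     0  26/3 ]
Upper-triangular form:
[ 6  -6     2      3 ]
[ 0   1  -5/3  -13/2 ]
[ 0   0    -6  -21/2 ]
[ 0   0     0   26/3 ]
det(A) = (-1)^0 * (6) * (1) * (-6) * (26/3) = -312  (0 row swaps -> sign +1)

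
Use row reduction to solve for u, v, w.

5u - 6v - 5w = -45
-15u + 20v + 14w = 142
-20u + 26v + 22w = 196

Forward elimination on [A|b]:
R2 <- R2 - (-3)*R1:  [  0   2  -1   7 ]
R3 <- R3 - (-4)*R1:  [  0   2   2  16 ]
R3 <- R3 - (1)*R2:  [ 0  0  3  9 ]
Row echelon form:
[ 5  -6  -5  |  -45 ]
[ 0   2  -1  |    7 ]
[ 0   0   3  |    9 ]
Back-substitution:
w = (9) / 3 = 3
v = (7 - (-1)*(3)) / 2 = 5
u = (-45 - (-6)*(5) - (-5)*(3)) / 5 = 0

(0, 5, 3)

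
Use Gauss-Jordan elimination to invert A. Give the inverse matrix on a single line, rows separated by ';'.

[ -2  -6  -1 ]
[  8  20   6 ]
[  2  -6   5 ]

Gauss-Jordan on [A | I]:
R1 <- (1/-2)*R1:  [    1     3   1/2  |  -1/2     0     0 ]
R2 <- R2 - (8)*R1:  [  0  -4   2  |   4   1   0 ]
R3 <- R3 - (2)*R1:  [   0  -12    4  |    1    0    1 ]
R2 <- (1/-4)*R2:  [    0     1  -1/2  |    -1  -1/4     0 ]
R1 <- R1 - (3)*R2:  [   1    0    2  |  5/2  3/4    0 ]
R3 <- R3 - (-12)*R2:  [   0    0   -2  |  -11   -3    1 ]
R3 <- (1/-2)*R3:  [    0     0     1  |  11/2   3/2  -1/2 ]
R1 <- R1 - (2)*R3:  [     1      0      0  |  -17/2   -9/4      1 ]
R2 <- R2 - (-1/2)*R3:  [    0     1     0  |   7/4   1/2  -1/4 ]
Right block of [I | A^{-1}] is the inverse:
[ -17/2  -9/4     1 ]
[   7/4   1/2  -1/4 ]
[  11/2   3/2  -1/2 ]

inverse = [-17/2 -9/4 1; 7/4 1/2 -1/4; 11/2 3/2 -1/2]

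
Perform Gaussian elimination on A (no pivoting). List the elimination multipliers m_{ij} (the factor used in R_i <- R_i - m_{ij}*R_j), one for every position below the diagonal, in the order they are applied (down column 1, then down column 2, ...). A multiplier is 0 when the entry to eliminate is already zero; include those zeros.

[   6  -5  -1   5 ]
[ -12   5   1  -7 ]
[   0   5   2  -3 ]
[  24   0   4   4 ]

Forward elimination:
R2 <- R2 - (-2)*R1:  [  0  -5  -1   3 ]
R3: entry in column 1 is already 0 -> m_{31} = 0 (no row operation needed)
R4 <- R4 - (4)*R1:  [   0   20    8  -16 ]
R3 <- R3 - (-1)*R2:  [ 0  0  1  0 ]
R4 <- R4 - (-4)*R2:  [  0   0   4  -4 ]
R4 <- R4 - (4)*R3:  [  0   0   0  -4 ]
Multipliers (in order of application): m_{21} = -2, m_{31} = 0, m_{41} = 4, m_{32} = -1, m_{42} = -4, m_{43} = 4

multipliers: -2, 0, 4, -1, -4, 4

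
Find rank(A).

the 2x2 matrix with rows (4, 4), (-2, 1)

Row reduction:
R2 <- R2 - (-1/2)*R1:  [ 0  3 ]
Row echelon form:
[ 4  4 ]
[ 0  3 ]
Nonzero rows / pivot columns: 2

rank(A) = 2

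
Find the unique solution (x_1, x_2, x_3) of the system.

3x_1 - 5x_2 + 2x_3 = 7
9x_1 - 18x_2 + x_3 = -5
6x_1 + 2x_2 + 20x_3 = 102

(3, 2, 4)

Forward elimination on [A|b]:
R2 <- R2 - (3)*R1:  [   0   -3   -5  -26 ]
R3 <- R3 - (2)*R1:  [  0  12  16  88 ]
R3 <- R3 - (-4)*R2:  [   0    0   -4  -16 ]
Row echelon form:
[ 3  -5   2  |    7 ]
[ 0  -3  -5  |  -26 ]
[ 0   0  -4  |  -16 ]
Back-substitution:
x_3 = (-16) / -4 = 4
x_2 = (-26 - (-5)*(4)) / -3 = 2
x_1 = (7 - (-5)*(2) - (2)*(4)) / 3 = 3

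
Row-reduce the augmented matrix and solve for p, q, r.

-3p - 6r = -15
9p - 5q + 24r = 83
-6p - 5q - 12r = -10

Forward elimination on [A|b]:
R2 <- R2 - (-3)*R1:  [  0  -5   6  38 ]
R3 <- R3 - (2)*R1:  [  0  -5   0  20 ]
R3 <- R3 - (1)*R2:  [   0    0   -6  -18 ]
Row echelon form:
[ -3   0  -6  |  -15 ]
[  0  -5   6  |   38 ]
[  0   0  -6  |  -18 ]
Back-substitution:
r = (-18) / -6 = 3
q = (38 - (6)*(3)) / -5 = -4
p = (-15 - (-6)*(3)) / -3 = -1

(-1, -4, 3)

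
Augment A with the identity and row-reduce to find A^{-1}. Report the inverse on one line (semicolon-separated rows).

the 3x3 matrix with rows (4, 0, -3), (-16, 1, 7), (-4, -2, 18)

Gauss-Jordan on [A | I]:
R1 <- (1/4)*R1:  [    1     0  -3/4  |   1/4     0     0 ]
R2 <- R2 - (-16)*R1:  [  0   1  -5  |   4   1   0 ]
R3 <- R3 - (-4)*R1:  [  0  -2  15  |   1   0   1 ]
R3 <- R3 - (-2)*R2:  [ 0  0  5  |  9  2  1 ]
R3 <- (1/5)*R3:  [   0    0    1  |  9/5  2/5  1/5 ]
R1 <- R1 - (-3/4)*R3:  [    1     0     0  |   8/5  3/10  3/20 ]
R2 <- R2 - (-5)*R3:  [  0   1   0  |  13   3   1 ]
Right block of [I | A^{-1}] is the inverse:
[ 8/5  3/10  3/20 ]
[  13     3     1 ]
[ 9/5   2/5   1/5 ]

inverse = [8/5 3/10 3/20; 13 3 1; 9/5 2/5 1/5]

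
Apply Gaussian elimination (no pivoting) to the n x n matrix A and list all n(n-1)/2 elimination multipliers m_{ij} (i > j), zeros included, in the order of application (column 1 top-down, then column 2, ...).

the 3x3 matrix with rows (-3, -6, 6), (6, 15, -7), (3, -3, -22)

multipliers: -2, -1, -3

Forward elimination:
R2 <- R2 - (-2)*R1:  [ 0  3  5 ]
R3 <- R3 - (-1)*R1:  [   0   -9  -16 ]
R3 <- R3 - (-3)*R2:  [  0   0  -1 ]
Multipliers (in order of application): m_{21} = -2, m_{31} = -1, m_{32} = -3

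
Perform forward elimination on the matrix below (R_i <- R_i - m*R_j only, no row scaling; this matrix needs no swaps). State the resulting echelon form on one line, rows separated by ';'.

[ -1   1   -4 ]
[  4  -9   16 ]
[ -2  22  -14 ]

REF = [-1 1 -4; 0 -5 0; 0 0 -6]

Forward elimination:
R2 <- R2 - (-4)*R1:  [  0  -5   0 ]
R3 <- R3 - (2)*R1:  [  0  20  -6 ]
R3 <- R3 - (-4)*R2:  [  0   0  -6 ]
Row echelon form:
[ -1   1  -4 ]
[  0  -5   0 ]
[  0   0  -6 ]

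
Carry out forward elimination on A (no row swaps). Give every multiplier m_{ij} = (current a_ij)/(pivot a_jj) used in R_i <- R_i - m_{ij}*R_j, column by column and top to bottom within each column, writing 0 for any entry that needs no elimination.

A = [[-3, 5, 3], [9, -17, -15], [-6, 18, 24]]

Forward elimination:
R2 <- R2 - (-3)*R1:  [  0  -2  -6 ]
R3 <- R3 - (2)*R1:  [  0   8  18 ]
R3 <- R3 - (-4)*R2:  [  0   0  -6 ]
Multipliers (in order of application): m_{21} = -3, m_{31} = 2, m_{32} = -4

multipliers: -3, 2, -4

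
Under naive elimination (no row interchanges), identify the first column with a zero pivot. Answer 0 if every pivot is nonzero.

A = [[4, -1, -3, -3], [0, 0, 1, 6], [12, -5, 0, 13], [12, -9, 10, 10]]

first zero-pivot column = 2

Naive forward elimination:
R3 <- R3 - (3)*R1:  [  0  -2   9  22 ]
R4 <- R4 - (3)*R1:  [  0  -6  19  19 ]
Matrix at this point:
[ 4  -1  -3  -3 ]
[ 0   0   1   6 ]
[ 0  -2   9  22 ]
[ 0  -6  19  19 ]
Pivot entry (2,2) is zero but row 3 has -2 in column 2 -> naive elimination stops; a row interchange (e.g. R2 <-> R3) would be required here.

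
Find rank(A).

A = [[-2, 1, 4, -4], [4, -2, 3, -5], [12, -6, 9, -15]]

rank(A) = 2

Row reduction:
R2 <- R2 - (-2)*R1:  [   0    0   11  -13 ]
R3 <- R3 - (-6)*R1:  [   0    0   33  -39 ]
R3 <- R3 - (3)*R2:  [ 0  0  0  0 ]
Row echelon form:
[ -2  1   4   -4 ]
[  0  0  11  -13 ]
[  0  0   0    0 ]
Nonzero rows / pivot columns: 2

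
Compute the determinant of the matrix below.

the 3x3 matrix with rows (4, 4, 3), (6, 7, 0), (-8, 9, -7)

Forward elimination:
R2 <- R2 - (3/2)*R1:  [    0     1  -9/2 ]
R3 <- R3 - (-2)*R1:  [  0  17  -1 ]
R3 <- R3 - (17)*R2:  [     0      0  151/2 ]
Upper-triangular form:
[ 4  4      3 ]
[ 0  1   -9/2 ]
[ 0  0  151/2 ]
det(A) = (-1)^0 * (4) * (1) * (151/2) = 302  (0 row swaps -> sign +1)

det(A) = 302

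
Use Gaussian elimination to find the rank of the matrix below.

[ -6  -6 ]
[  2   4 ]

Row reduction:
R2 <- R2 - (-1/3)*R1:  [ 0  2 ]
Row echelon form:
[ -6  -6 ]
[  0   2 ]
Nonzero rows / pivot columns: 2

rank(A) = 2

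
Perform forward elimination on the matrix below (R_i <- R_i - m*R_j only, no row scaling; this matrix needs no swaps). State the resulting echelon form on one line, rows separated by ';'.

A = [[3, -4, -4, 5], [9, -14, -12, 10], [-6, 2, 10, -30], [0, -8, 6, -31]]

REF = [3 -4 -4 5; 0 -2 0 -5; 0 0 2 -5; 0 0 0 4]

Forward elimination:
R2 <- R2 - (3)*R1:  [  0  -2   0  -5 ]
R3 <- R3 - (-2)*R1:  [   0   -6    2  -20 ]
R3 <- R3 - (3)*R2:  [  0   0   2  -5 ]
R4 <- R4 - (4)*R2:  [   0    0    6  -11 ]
R4 <- R4 - (3)*R3:  [ 0  0  0  4 ]
Row echelon form:
[ 3  -4  -4   5 ]
[ 0  -2   0  -5 ]
[ 0   0   2  -5 ]
[ 0   0   0   4 ]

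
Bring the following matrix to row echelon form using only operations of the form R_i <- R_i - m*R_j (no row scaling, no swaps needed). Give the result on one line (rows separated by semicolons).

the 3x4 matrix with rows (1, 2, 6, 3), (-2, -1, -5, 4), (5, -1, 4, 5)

Forward elimination:
R2 <- R2 - (-2)*R1:  [  0   3   7  10 ]
R3 <- R3 - (5)*R1:  [   0  -11  -26  -10 ]
R3 <- R3 - (-11/3)*R2:  [    0     0  -1/3  80/3 ]
Row echelon form:
[ 1  2     6     3 ]
[ 0  3     7    10 ]
[ 0  0  -1/3  80/3 ]

REF = [1 2 6 3; 0 3 7 10; 0 0 -1/3 80/3]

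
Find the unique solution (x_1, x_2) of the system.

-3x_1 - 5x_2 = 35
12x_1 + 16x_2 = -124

Forward elimination on [A|b]:
R2 <- R2 - (-4)*R1:  [  0  -4  16 ]
Row echelon form:
[ -3  -5  |  35 ]
[  0  -4  |  16 ]
Back-substitution:
x_2 = (16) / -4 = -4
x_1 = (35 - (-5)*(-4)) / -3 = -5

(-5, -4)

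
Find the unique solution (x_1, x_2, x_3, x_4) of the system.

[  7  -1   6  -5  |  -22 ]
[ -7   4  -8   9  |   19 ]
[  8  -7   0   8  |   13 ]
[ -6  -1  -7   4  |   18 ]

(-4, -3, 3, 3)

Forward elimination on [A|b]:
R2 <- R2 - (-1)*R1:  [  0   3  -2   4  -3 ]
R3 <- R3 - (8/7)*R1:  [     0  -41/7  -48/7   96/7  267/7 ]
R4 <- R4 - (-6/7)*R1:  [     0  -13/7  -13/7   -2/7   -6/7 ]
R3 <- R3 - (-41/21)*R2:  [       0        0  -226/21   452/21    226/7 ]
R4 <- R4 - (-13/21)*R2:  [      0       0  -65/21   46/21   -19/7 ]
R4 <- R4 - (65/226)*R3:  [   0    0    0   -4  -12 ]
Row echelon form:
[ 7  -1        6      -5  |    -22 ]
[ 0   3       -2       4  |     -3 ]
[ 0   0  -226/21  452/21  |  226/7 ]
[ 0   0        0      -4  |    -12 ]
Back-substitution:
x_4 = (-12) / -4 = 3
x_3 = (226/7 - (452/21)*(3)) / (-226/21) = 3
x_2 = (-3 - (-2)*(3) - (4)*(3)) / 3 = -3
x_1 = (-22 - (-1)*(-3) - (6)*(3) - (-5)*(3)) / 7 = -4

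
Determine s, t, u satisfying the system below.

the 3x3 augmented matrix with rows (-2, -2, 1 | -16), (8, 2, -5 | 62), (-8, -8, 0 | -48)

(5, 1, -4)

Forward elimination on [A|b]:
R2 <- R2 - (-4)*R1:  [  0  -6  -1  -2 ]
R3 <- R3 - (4)*R1:  [  0   0  -4  16 ]
Row echelon form:
[ -2  -2   1  |  -16 ]
[  0  -6  -1  |   -2 ]
[  0   0  -4  |   16 ]
Back-substitution:
u = (16) / -4 = -4
t = (-2 - (-1)*(-4)) / -6 = 1
s = (-16 - (-2)*(1) - (1)*(-4)) / -2 = 5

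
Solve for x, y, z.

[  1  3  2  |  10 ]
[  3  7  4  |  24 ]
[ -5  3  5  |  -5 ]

Forward elimination on [A|b]:
R2 <- R2 - (3)*R1:  [  0  -2  -2  -6 ]
R3 <- R3 - (-5)*R1:  [  0  18  15  45 ]
R3 <- R3 - (-9)*R2:  [  0   0  -3  -9 ]
Row echelon form:
[ 1   3   2  |  10 ]
[ 0  -2  -2  |  -6 ]
[ 0   0  -3  |  -9 ]
Back-substitution:
z = (-9) / -3 = 3
y = (-6 - (-2)*(3)) / -2 = 0
x = (10 - (3)*(0) - (2)*(3)) / 1 = 4

(4, 0, 3)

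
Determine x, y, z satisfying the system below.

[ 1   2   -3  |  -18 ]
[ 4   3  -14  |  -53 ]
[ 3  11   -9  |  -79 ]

(1, -5, 3)

Forward elimination on [A|b]:
R2 <- R2 - (4)*R1:  [  0  -5  -2  19 ]
R3 <- R3 - (3)*R1:  [   0    5    0  -25 ]
R3 <- R3 - (-1)*R2:  [  0   0  -2  -6 ]
Row echelon form:
[ 1   2  -3  |  -18 ]
[ 0  -5  -2  |   19 ]
[ 0   0  -2  |   -6 ]
Back-substitution:
z = (-6) / -2 = 3
y = (19 - (-2)*(3)) / -5 = -5
x = (-18 - (2)*(-5) - (-3)*(3)) / 1 = 1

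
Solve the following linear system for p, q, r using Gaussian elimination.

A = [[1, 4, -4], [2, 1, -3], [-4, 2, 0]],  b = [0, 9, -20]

Forward elimination on [A|b]:
R2 <- R2 - (2)*R1:  [  0  -7   5   9 ]
R3 <- R3 - (-4)*R1:  [   0   18  -16  -20 ]
R3 <- R3 - (-18/7)*R2:  [     0      0  -22/7   22/7 ]
Row echelon form:
[ 1   4     -4  |     0 ]
[ 0  -7      5  |     9 ]
[ 0   0  -22/7  |  22/7 ]
Back-substitution:
r = (22/7) / (-22/7) = -1
q = (9 - (5)*(-1)) / -7 = -2
p = (0 - (4)*(-2) - (-4)*(-1)) / 1 = 4

(4, -2, -1)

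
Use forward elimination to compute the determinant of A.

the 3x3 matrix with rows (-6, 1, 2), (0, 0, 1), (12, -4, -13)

Forward elimination:
R3 <- R3 - (-2)*R1:  [  0  -2  -9 ]
R2 <-> R3   (pivot in column 2 was zero)
[ -6   1   2 ]
[  0  -2  -9 ]
[  0   0   1 ]
Upper-triangular form:
[ -6   1   2 ]
[  0  -2  -9 ]
[  0   0   1 ]
det(A) = (-1)^1 * (-6) * (-2) * (1) = -12  (1 row swap -> sign -1)

det(A) = -12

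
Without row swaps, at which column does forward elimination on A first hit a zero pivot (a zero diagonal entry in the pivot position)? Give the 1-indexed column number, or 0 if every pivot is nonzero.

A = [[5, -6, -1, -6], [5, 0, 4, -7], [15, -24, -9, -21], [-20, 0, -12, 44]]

first zero-pivot column = 4

Naive forward elimination:
R2 <- R2 - (1)*R1:  [  0   6   5  -1 ]
R3 <- R3 - (3)*R1:  [  0  -6  -6  -3 ]
R4 <- R4 - (-4)*R1:  [   0  -24  -16   20 ]
R3 <- R3 - (-1)*R2:  [  0   0  -1  -4 ]
R4 <- R4 - (-4)*R2:  [  0   0   4  16 ]
R4 <- R4 - (-4)*R3:  [ 0  0  0  0 ]
Matrix at this point:
[ 5  -6  -1  -6 ]
[ 0   6   5  -1 ]
[ 0   0  -1  -4 ]
[ 0   0   0   0 ]
Pivot entry (4,4) in the last row is zero and there are no rows below to swap with -> zero pivot in column 4 (A is singular).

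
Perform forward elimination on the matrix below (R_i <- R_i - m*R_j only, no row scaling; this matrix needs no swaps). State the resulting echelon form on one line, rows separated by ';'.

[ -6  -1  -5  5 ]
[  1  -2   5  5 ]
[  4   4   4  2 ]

REF = [-6 -1 -5 5; 0 -13/6 25/6 35/6; 0 0 92/13 186/13]

Forward elimination:
R2 <- R2 - (-1/6)*R1:  [     0  -13/6   25/6   35/6 ]
R3 <- R3 - (-2/3)*R1:  [    0  10/3   2/3  16/3 ]
R3 <- R3 - (-20/13)*R2:  [      0       0   92/13  186/13 ]
Row echelon form:
[ -6     -1     -5       5 ]
[  0  -13/6   25/6    35/6 ]
[  0      0  92/13  186/13 ]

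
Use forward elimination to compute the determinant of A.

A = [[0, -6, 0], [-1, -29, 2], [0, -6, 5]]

Forward elimination:
R1 <-> R2   (pivot in column 1 was zero)
[ -1  -29  2 ]
[  0   -6  0 ]
[  0   -6  5 ]
R3 <- R3 - (1)*R2:  [ 0  0  5 ]
Upper-triangular form:
[ -1  -29  2 ]
[  0   -6  0 ]
[  0    0  5 ]
det(A) = (-1)^1 * (-1) * (-6) * (5) = -30  (1 row swap -> sign -1)

det(A) = -30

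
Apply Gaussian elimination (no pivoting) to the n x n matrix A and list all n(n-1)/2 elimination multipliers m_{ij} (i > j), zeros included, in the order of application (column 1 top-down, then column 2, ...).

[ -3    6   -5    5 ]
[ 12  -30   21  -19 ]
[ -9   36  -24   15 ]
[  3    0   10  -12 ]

Forward elimination:
R2 <- R2 - (-4)*R1:  [  0  -6   1   1 ]
R3 <- R3 - (3)*R1:  [  0  18  -9   0 ]
R4 <- R4 - (-1)*R1:  [  0   6   5  -7 ]
R3 <- R3 - (-3)*R2:  [  0   0  -6   3 ]
R4 <- R4 - (-1)*R2:  [  0   0   6  -6 ]
R4 <- R4 - (-1)*R3:  [  0   0   0  -3 ]
Multipliers (in order of application): m_{21} = -4, m_{31} = 3, m_{41} = -1, m_{32} = -3, m_{42} = -1, m_{43} = -1

multipliers: -4, 3, -1, -3, -1, -1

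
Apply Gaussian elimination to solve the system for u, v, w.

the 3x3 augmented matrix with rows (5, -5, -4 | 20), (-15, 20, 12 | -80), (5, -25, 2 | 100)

Forward elimination on [A|b]:
R2 <- R2 - (-3)*R1:  [   0    5    0  -20 ]
R3 <- R3 - (1)*R1:  [   0  -20    6   80 ]
R3 <- R3 - (-4)*R2:  [ 0  0  6  0 ]
Row echelon form:
[ 5  -5  -4  |   20 ]
[ 0   5   0  |  -20 ]
[ 0   0   6  |    0 ]
Back-substitution:
w = (0) / 6 = 0
v = (-20) / 5 = -4
u = (20 - (-5)*(-4) - (-4)*(0)) / 5 = 0

(0, -4, 0)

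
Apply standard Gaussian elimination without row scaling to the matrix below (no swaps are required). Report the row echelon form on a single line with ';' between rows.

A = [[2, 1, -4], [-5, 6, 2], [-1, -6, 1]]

REF = [2 1 -4; 0 17/2 -8; 0 0 -105/17]

Forward elimination:
R2 <- R2 - (-5/2)*R1:  [    0  17/2    -8 ]
R3 <- R3 - (-1/2)*R1:  [     0  -11/2     -1 ]
R3 <- R3 - (-11/17)*R2:  [       0        0  -105/17 ]
Row echelon form:
[ 2     1       -4 ]
[ 0  17/2       -8 ]
[ 0     0  -105/17 ]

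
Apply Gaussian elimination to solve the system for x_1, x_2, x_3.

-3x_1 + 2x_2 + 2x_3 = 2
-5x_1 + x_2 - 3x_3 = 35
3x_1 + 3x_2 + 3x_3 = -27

Forward elimination on [A|b]:
R2 <- R2 - (5/3)*R1:  [     0   -7/3  -19/3   95/3 ]
R3 <- R3 - (-1)*R1:  [   0    5    5  -25 ]
R3 <- R3 - (-15/7)*R2:  [     0      0  -60/7  300/7 ]
Row echelon form:
[ -3     2      2  |      2 ]
[  0  -7/3  -19/3  |   95/3 ]
[  0     0  -60/7  |  300/7 ]
Back-substitution:
x_3 = (300/7) / (-60/7) = -5
x_2 = (95/3 - (-19/3)*(-5)) / (-7/3) = 0
x_1 = (2 - (2)*(0) - (2)*(-5)) / -3 = -4

(-4, 0, -5)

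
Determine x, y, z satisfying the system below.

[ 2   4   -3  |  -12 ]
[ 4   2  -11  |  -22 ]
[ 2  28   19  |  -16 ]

Forward elimination on [A|b]:
R2 <- R2 - (2)*R1:  [  0  -6  -5   2 ]
R3 <- R3 - (1)*R1:  [  0  24  22  -4 ]
R3 <- R3 - (-4)*R2:  [ 0  0  2  4 ]
Row echelon form:
[ 2   4  -3  |  -12 ]
[ 0  -6  -5  |    2 ]
[ 0   0   2  |    4 ]
Back-substitution:
z = (4) / 2 = 2
y = (2 - (-5)*(2)) / -6 = -2
x = (-12 - (4)*(-2) - (-3)*(2)) / 2 = 1

(1, -2, 2)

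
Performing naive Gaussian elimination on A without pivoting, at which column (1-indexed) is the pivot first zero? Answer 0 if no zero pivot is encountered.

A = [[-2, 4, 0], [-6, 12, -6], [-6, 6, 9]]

Naive forward elimination:
R2 <- R2 - (3)*R1:  [  0   0  -6 ]
R3 <- R3 - (3)*R1:  [  0  -6   9 ]
Matrix at this point:
[ -2   4   0 ]
[  0   0  -6 ]
[  0  -6   9 ]
Pivot entry (2,2) is zero but row 3 has -6 in column 2 -> naive elimination stops; a row interchange (e.g. R2 <-> R3) would be required here.

first zero-pivot column = 2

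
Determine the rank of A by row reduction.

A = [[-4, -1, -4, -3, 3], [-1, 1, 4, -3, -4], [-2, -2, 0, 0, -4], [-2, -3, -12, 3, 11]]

rank(A) = 3

Row reduction:
R2 <- R2 - (1/4)*R1:  [     0    5/4      5   -9/4  -19/4 ]
R3 <- R3 - (1/2)*R1:  [     0   -3/2      2    3/2  -11/2 ]
R4 <- R4 - (1/2)*R1:  [    0  -5/2   -10   9/2  19/2 ]
R3 <- R3 - (-6/5)*R2:  [     0      0      8   -6/5  -56/5 ]
R4 <- R4 - (-2)*R2:  [ 0  0  0  0  0 ]
Row echelon form:
[ -4   -1  -4    -3      3 ]
[  0  5/4   5  -9/4  -19/4 ]
[  0    0   8  -6/5  -56/5 ]
[  0    0   0     0      0 ]
Nonzero rows / pivot columns: 3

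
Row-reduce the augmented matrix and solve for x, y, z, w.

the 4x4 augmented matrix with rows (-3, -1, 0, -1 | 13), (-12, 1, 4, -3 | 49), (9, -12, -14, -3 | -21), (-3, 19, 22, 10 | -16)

(-2, -2, 3, -5)

Forward elimination on [A|b]:
R2 <- R2 - (4)*R1:  [  0   5   4   1  -3 ]
R3 <- R3 - (-3)*R1:  [   0  -15  -14   -6   18 ]
R4 <- R4 - (1)*R1:  [   0   20   22   11  -29 ]
R3 <- R3 - (-3)*R2:  [  0   0  -2  -3   9 ]
R4 <- R4 - (4)*R2:  [   0    0    6    7  -17 ]
R4 <- R4 - (-3)*R3:  [  0   0   0  -2  10 ]
Row echelon form:
[ -3  -1   0  -1  |  13 ]
[  0   5   4   1  |  -3 ]
[  0   0  -2  -3  |   9 ]
[  0   0   0  -2  |  10 ]
Back-substitution:
w = (10) / -2 = -5
z = (9 - (-3)*(-5)) / -2 = 3
y = (-3 - (4)*(3) - (1)*(-5)) / 5 = -2
x = (13 - (-1)*(-2) - (-1)*(-5)) / -3 = -2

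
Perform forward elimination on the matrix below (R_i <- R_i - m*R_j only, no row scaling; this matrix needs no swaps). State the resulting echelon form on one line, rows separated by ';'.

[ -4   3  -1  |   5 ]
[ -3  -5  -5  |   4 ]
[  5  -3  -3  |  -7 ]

REF = [-4 3 -1 5; 0 -29/4 -17/4 1/4; 0 0 -136/29 -21/29]

Forward elimination:
R2 <- R2 - (3/4)*R1:  [     0  -29/4  -17/4    1/4 ]
R3 <- R3 - (-5/4)*R1:  [     0    3/4  -17/4   -3/4 ]
R3 <- R3 - (-3/29)*R2:  [       0        0  -136/29   -21/29 ]
Row echelon form:
[ -4      3       -1  |       5 ]
[  0  -29/4    -17/4  |     1/4 ]
[  0      0  -136/29  |  -21/29 ]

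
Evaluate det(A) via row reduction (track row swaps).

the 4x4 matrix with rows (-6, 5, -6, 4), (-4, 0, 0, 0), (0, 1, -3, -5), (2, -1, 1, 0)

det(A) = -52

Forward elimination:
R2 <- R2 - (2/3)*R1:  [     0  -10/3      4   -8/3 ]
R4 <- R4 - (-1/3)*R1:  [   0  2/3   -1  4/3 ]
R3 <- R3 - (-3/10)*R2:  [     0      0   -9/5  -29/5 ]
R4 <- R4 - (-1/5)*R2:  [    0     0  -1/5   4/5 ]
R4 <- R4 - (1/9)*R3:  [    0     0     0  13/9 ]
Upper-triangular form:
[ -6      5    -6      4 ]
[  0  -10/3     4   -8/3 ]
[  0      0  -9/5  -29/5 ]
[  0      0     0   13/9 ]
det(A) = (-1)^0 * (-6) * (-10/3) * (-9/5) * (13/9) = -52  (0 row swaps -> sign +1)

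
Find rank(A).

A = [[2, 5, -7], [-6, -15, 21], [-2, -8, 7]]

rank(A) = 2

Row reduction:
R2 <- R2 - (-3)*R1:  [ 0  0  0 ]
R3 <- R3 - (-1)*R1:  [  0  -3   0 ]
R2 <-> R3   (pivot in column 2 was zero)
[ 2   5  -7 ]
[ 0  -3   0 ]
[ 0   0   0 ]
Row echelon form:
[ 2   5  -7 ]
[ 0  -3   0 ]
[ 0   0   0 ]
Nonzero rows / pivot columns: 2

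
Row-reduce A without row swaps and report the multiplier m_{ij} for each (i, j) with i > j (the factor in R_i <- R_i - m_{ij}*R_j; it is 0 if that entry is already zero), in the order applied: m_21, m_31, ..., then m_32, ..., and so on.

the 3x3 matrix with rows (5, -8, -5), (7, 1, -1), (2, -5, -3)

multipliers: 7/5, 2/5, -9/61

Forward elimination:
R2 <- R2 - (7/5)*R1:  [    0  61/5     6 ]
R3 <- R3 - (2/5)*R1:  [    0  -9/5    -1 ]
R3 <- R3 - (-9/61)*R2:  [     0      0  -7/61 ]
Multipliers (in order of application): m_{21} = 7/5, m_{31} = 2/5, m_{32} = -9/61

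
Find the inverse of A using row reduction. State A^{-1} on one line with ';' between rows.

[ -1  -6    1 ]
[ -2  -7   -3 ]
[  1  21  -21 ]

inverse = [42/5 -21/5 1; -9/5 4/5 -1/5; -7/5 3/5 -1/5]

Gauss-Jordan on [A | I]:
R1 <- (1/-1)*R1:  [  1   6  -1  |  -1   0   0 ]
R2 <- R2 - (-2)*R1:  [  0   5  -5  |  -2   1   0 ]
R3 <- R3 - (1)*R1:  [   0   15  -20  |    1    0    1 ]
R2 <- (1/5)*R2:  [    0     1    -1  |  -2/5   1/5     0 ]
R1 <- R1 - (6)*R2:  [    1     0     5  |   7/5  -6/5     0 ]
R3 <- R3 - (15)*R2:  [  0   0  -5  |   7  -3   1 ]
R3 <- (1/-5)*R3:  [    0     0     1  |  -7/5   3/5  -1/5 ]
R1 <- R1 - (5)*R3:  [     1      0      0  |   42/5  -21/5      1 ]
R2 <- R2 - (-1)*R3:  [    0     1     0  |  -9/5   4/5  -1/5 ]
Right block of [I | A^{-1}] is the inverse:
[ 42/5  -21/5     1 ]
[ -9/5    4/5  -1/5 ]
[ -7/5    3/5  -1/5 ]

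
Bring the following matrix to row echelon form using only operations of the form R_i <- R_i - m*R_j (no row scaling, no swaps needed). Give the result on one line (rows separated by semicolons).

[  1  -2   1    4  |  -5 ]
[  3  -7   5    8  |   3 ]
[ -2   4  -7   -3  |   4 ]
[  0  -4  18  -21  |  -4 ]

REF = [1 -2 1 4 -5; 0 -1 2 -4 18; 0 0 -5 5 -6; 0 0 0 5 -88]

Forward elimination:
R2 <- R2 - (3)*R1:  [  0  -1   2  -4  18 ]
R3 <- R3 - (-2)*R1:  [  0   0  -5   5  -6 ]
R4 <- R4 - (4)*R2:  [   0    0   10   -5  -76 ]
R4 <- R4 - (-2)*R3:  [   0    0    0    5  -88 ]
Row echelon form:
[ 1  -2   1   4  |   -5 ]
[ 0  -1   2  -4  |   18 ]
[ 0   0  -5   5  |   -6 ]
[ 0   0   0   5  |  -88 ]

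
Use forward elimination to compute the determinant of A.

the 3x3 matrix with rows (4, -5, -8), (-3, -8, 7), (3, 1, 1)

det(A) = -348

Forward elimination:
R2 <- R2 - (-3/4)*R1:  [     0  -47/4      1 ]
R3 <- R3 - (3/4)*R1:  [    0  19/4     7 ]
R3 <- R3 - (-19/47)*R2:  [      0       0  348/47 ]
Upper-triangular form:
[ 4     -5      -8 ]
[ 0  -47/4       1 ]
[ 0      0  348/47 ]
det(A) = (-1)^0 * (4) * (-47/4) * (348/47) = -348  (0 row swaps -> sign +1)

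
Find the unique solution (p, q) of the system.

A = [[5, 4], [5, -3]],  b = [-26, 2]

(-2, -4)

Forward elimination on [A|b]:
R2 <- R2 - (1)*R1:  [  0  -7  28 ]
Row echelon form:
[ 5   4  |  -26 ]
[ 0  -7  |   28 ]
Back-substitution:
q = (28) / -7 = -4
p = (-26 - (4)*(-4)) / 5 = -2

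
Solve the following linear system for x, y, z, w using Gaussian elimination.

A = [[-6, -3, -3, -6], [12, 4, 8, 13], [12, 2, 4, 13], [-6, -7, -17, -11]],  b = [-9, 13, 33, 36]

Forward elimination on [A|b]:
R2 <- R2 - (-2)*R1:  [  0  -2   2   1  -5 ]
R3 <- R3 - (-2)*R1:  [  0  -4  -2   1  15 ]
R4 <- R4 - (1)*R1:  [   0   -4  -14   -5   45 ]
R3 <- R3 - (2)*R2:  [  0   0  -6  -1  25 ]
R4 <- R4 - (2)*R2:  [   0    0  -18   -7   55 ]
R4 <- R4 - (3)*R3:  [   0    0    0   -4  -20 ]
Row echelon form:
[ -6  -3  -3  -6  |   -9 ]
[  0  -2   2   1  |   -5 ]
[  0   0  -6  -1  |   25 ]
[  0   0   0  -4  |  -20 ]
Back-substitution:
w = (-20) / -4 = 5
z = (25 - (-1)*(5)) / -6 = -5
y = (-5 - (2)*(-5) - (1)*(5)) / -2 = 0
x = (-9 - (-3)*(0) - (-3)*(-5) - (-6)*(5)) / -6 = -1

(-1, 0, -5, 5)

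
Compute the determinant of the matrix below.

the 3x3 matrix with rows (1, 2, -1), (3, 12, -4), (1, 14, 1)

det(A) = 24

Forward elimination:
R2 <- R2 - (3)*R1:  [  0   6  -1 ]
R3 <- R3 - (1)*R1:  [  0  12   2 ]
R3 <- R3 - (2)*R2:  [ 0  0  4 ]
Upper-triangular form:
[ 1  2  -1 ]
[ 0  6  -1 ]
[ 0  0   4 ]
det(A) = (-1)^0 * (1) * (6) * (4) = 24  (0 row swaps -> sign +1)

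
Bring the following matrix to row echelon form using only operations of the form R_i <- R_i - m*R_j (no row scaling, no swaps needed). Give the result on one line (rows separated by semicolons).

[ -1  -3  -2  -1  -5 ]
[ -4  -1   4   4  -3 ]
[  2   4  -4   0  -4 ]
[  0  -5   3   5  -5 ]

REF = [-1 -3 -2 -1 -5; 0 11 12 8 17; 0 0 -64/11 -6/11 -120/11; 0 0 0 251/32 -105/8]

Forward elimination:
R2 <- R2 - (4)*R1:  [  0  11  12   8  17 ]
R3 <- R3 - (-2)*R1:  [   0   -2   -8   -2  -14 ]
R3 <- R3 - (-2/11)*R2:  [       0        0   -64/11    -6/11  -120/11 ]
R4 <- R4 - (-5/11)*R2:  [     0      0  93/11  95/11  30/11 ]
R4 <- R4 - (-93/64)*R3:  [      0       0       0  251/32  -105/8 ]
Row echelon form:
[ -1  -3      -2      -1       -5 ]
[  0  11      12       8       17 ]
[  0   0  -64/11   -6/11  -120/11 ]
[  0   0       0  251/32   -105/8 ]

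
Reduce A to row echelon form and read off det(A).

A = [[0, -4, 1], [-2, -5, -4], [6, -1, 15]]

det(A) = 8

Forward elimination:
R1 <-> R2   (pivot in column 1 was zero)
[ -2  -5  -4 ]
[  0  -4   1 ]
[  6  -1  15 ]
R3 <- R3 - (-3)*R1:  [   0  -16    3 ]
R3 <- R3 - (4)*R2:  [  0   0  -1 ]
Upper-triangular form:
[ -2  -5  -4 ]
[  0  -4   1 ]
[  0   0  -1 ]
det(A) = (-1)^1 * (-2) * (-4) * (-1) = 8  (1 row swap -> sign -1)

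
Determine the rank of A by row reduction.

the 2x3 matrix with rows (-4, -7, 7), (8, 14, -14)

Row reduction:
R2 <- R2 - (-2)*R1:  [ 0  0  0 ]
Row echelon form:
[ -4  -7  7 ]
[  0   0  0 ]
Nonzero rows / pivot columns: 1

rank(A) = 1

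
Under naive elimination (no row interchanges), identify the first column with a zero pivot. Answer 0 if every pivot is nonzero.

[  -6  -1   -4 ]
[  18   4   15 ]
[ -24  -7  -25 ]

first zero-pivot column = 3

Naive forward elimination:
R2 <- R2 - (-3)*R1:  [ 0  1  3 ]
R3 <- R3 - (4)*R1:  [  0  -3  -9 ]
R3 <- R3 - (-3)*R2:  [ 0  0  0 ]
Matrix at this point:
[ -6  -1  -4 ]
[  0   1   3 ]
[  0   0   0 ]
Pivot entry (3,3) in the last row is zero and there are no rows below to swap with -> zero pivot in column 3 (A is singular).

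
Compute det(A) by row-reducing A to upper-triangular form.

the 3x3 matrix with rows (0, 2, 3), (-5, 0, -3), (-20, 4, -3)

Forward elimination:
R1 <-> R2   (pivot in column 1 was zero)
[  -5  0  -3 ]
[   0  2   3 ]
[ -20  4  -3 ]
R3 <- R3 - (4)*R1:  [ 0  4  9 ]
R3 <- R3 - (2)*R2:  [ 0  0  3 ]
Upper-triangular form:
[ -5  0  -3 ]
[  0  2   3 ]
[  0  0   3 ]
det(A) = (-1)^1 * (-5) * (2) * (3) = 30  (1 row swap -> sign -1)

det(A) = 30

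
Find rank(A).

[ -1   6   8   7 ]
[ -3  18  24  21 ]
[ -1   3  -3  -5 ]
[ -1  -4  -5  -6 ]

Row reduction:
R2 <- R2 - (3)*R1:  [ 0  0  0  0 ]
R3 <- R3 - (1)*R1:  [   0   -3  -11  -12 ]
R4 <- R4 - (1)*R1:  [   0  -10  -13  -13 ]
R2 <-> R3   (pivot in column 2 was zero)
[ -1    6    8    7 ]
[  0   -3  -11  -12 ]
[  0    0    0    0 ]
[  0  -10  -13  -13 ]
R4 <- R4 - (10/3)*R2:  [    0     0  71/3    27 ]
R3 <-> R4   (pivot in column 3 was zero)
[ -1   6     8    7 ]
[  0  -3   -11  -12 ]
[  0   0  71/3   27 ]
[  0   0     0    0 ]
Row echelon form:
[ -1   6     8    7 ]
[  0  -3   -11  -12 ]
[  0   0  71/3   27 ]
[  0   0     0    0 ]
Nonzero rows / pivot columns: 3

rank(A) = 3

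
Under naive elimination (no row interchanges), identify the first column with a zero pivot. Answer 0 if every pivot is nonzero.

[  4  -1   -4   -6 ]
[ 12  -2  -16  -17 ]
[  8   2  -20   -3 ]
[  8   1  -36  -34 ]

first zero-pivot column = 0

Naive forward elimination:
R2 <- R2 - (3)*R1:  [  0   1  -4   1 ]
R3 <- R3 - (2)*R1:  [   0    4  -12    9 ]
R4 <- R4 - (2)*R1:  [   0    3  -28  -22 ]
R3 <- R3 - (4)*R2:  [ 0  0  4  5 ]
R4 <- R4 - (3)*R2:  [   0    0  -16  -25 ]
R4 <- R4 - (-4)*R3:  [  0   0   0  -5 ]
All pivots nonzero; naive elimination completes without hitting a zero pivot.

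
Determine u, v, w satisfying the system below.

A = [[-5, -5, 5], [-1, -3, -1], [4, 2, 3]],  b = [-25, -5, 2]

Forward elimination on [A|b]:
R2 <- R2 - (1/5)*R1:  [  0  -2  -2   0 ]
R3 <- R3 - (-4/5)*R1:  [   0   -2    7  -18 ]
R3 <- R3 - (1)*R2:  [   0    0    9  -18 ]
Row echelon form:
[ -5  -5   5  |  -25 ]
[  0  -2  -2  |    0 ]
[  0   0   9  |  -18 ]
Back-substitution:
w = (-18) / 9 = -2
v = (0 - (-2)*(-2)) / -2 = 2
u = (-25 - (-5)*(2) - (5)*(-2)) / -5 = 1

(1, 2, -2)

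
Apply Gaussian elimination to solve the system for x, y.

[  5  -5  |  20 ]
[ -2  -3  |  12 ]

(0, -4)

Forward elimination on [A|b]:
R2 <- R2 - (-2/5)*R1:  [  0  -5  20 ]
Row echelon form:
[ 5  -5  |  20 ]
[ 0  -5  |  20 ]
Back-substitution:
y = (20) / -5 = -4
x = (20 - (-5)*(-4)) / 5 = 0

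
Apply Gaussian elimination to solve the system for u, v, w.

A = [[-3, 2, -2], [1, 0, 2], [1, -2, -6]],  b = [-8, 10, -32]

Forward elimination on [A|b]:
R2 <- R2 - (-1/3)*R1:  [    0   2/3   4/3  22/3 ]
R3 <- R3 - (-1/3)*R1:  [      0    -4/3   -20/3  -104/3 ]
R3 <- R3 - (-2)*R2:  [   0    0   -4  -20 ]
Row echelon form:
[ -3    2   -2  |    -8 ]
[  0  2/3  4/3  |  22/3 ]
[  0    0   -4  |   -20 ]
Back-substitution:
w = (-20) / -4 = 5
v = (22/3 - (4/3)*(5)) / (2/3) = 1
u = (-8 - (2)*(1) - (-2)*(5)) / -3 = 0

(0, 1, 5)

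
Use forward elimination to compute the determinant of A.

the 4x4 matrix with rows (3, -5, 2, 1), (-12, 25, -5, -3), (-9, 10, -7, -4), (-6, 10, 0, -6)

Forward elimination:
R2 <- R2 - (-4)*R1:  [ 0  5  3  1 ]
R3 <- R3 - (-3)*R1:  [  0  -5  -1  -1 ]
R4 <- R4 - (-2)*R1:  [  0   0   4  -4 ]
R3 <- R3 - (-1)*R2:  [ 0  0  2  0 ]
R4 <- R4 - (2)*R3:  [  0   0   0  -4 ]
Upper-triangular form:
[ 3  -5  2   1 ]
[ 0   5  3   1 ]
[ 0   0  2   0 ]
[ 0   0  0  -4 ]
det(A) = (-1)^0 * (3) * (5) * (2) * (-4) = -120  (0 row swaps -> sign +1)

det(A) = -120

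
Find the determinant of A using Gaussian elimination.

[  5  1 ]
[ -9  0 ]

det(A) = 9

Forward elimination:
R2 <- R2 - (-9/5)*R1:  [   0  9/5 ]
Upper-triangular form:
[ 5    1 ]
[ 0  9/5 ]
det(A) = (-1)^0 * (5) * (9/5) = 9  (0 row swaps -> sign +1)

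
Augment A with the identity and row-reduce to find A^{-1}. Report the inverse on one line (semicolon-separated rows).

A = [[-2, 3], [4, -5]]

inverse = [5/2 3/2; 2 1]

Gauss-Jordan on [A | I]:
R1 <- (1/-2)*R1:  [    1  -3/2  |  -1/2     0 ]
R2 <- R2 - (4)*R1:  [ 0  1  |  2  1 ]
R1 <- R1 - (-3/2)*R2:  [   1    0  |  5/2  3/2 ]
Right block of [I | A^{-1}] is the inverse:
[ 5/2  3/2 ]
[   2    1 ]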